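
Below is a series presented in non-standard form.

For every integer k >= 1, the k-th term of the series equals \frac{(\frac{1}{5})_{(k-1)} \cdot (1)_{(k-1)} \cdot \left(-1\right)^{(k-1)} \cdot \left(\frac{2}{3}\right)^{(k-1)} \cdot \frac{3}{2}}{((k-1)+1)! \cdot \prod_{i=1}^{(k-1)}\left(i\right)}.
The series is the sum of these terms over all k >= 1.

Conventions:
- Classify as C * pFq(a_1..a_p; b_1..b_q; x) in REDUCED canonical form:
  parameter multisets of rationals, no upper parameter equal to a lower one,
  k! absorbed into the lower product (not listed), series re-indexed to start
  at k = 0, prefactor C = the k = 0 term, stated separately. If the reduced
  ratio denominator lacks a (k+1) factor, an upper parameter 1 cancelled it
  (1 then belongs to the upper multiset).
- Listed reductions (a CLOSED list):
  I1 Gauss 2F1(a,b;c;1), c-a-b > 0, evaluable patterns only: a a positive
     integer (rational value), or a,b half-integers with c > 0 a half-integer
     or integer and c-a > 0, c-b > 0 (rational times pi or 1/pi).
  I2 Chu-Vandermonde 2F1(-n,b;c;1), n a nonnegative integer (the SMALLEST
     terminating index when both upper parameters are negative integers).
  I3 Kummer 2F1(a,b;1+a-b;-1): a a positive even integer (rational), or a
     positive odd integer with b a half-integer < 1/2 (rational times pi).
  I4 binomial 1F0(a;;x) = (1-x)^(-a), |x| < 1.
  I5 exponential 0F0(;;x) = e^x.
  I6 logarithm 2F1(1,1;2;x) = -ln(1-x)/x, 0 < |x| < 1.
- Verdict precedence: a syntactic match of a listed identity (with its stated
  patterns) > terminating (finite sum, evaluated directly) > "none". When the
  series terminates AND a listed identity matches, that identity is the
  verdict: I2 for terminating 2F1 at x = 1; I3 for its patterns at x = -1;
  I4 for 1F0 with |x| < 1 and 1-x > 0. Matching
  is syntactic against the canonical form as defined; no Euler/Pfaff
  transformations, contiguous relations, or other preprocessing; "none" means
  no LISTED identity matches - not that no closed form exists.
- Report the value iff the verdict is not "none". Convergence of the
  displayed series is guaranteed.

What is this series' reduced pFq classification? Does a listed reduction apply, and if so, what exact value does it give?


x = -\frac{2}{3} here; the reduced form reads 2F1, upper {\frac{1}{5}, 1}, lower {2}, C = \frac{3}{2}. Verdict: none - this 2F1 at x = -\frac{2}{3} matches no listed pattern, and upper {\frac{1}{5}, 1} holds no stopper.

Key step: with t_0 = \frac{3}{2}, the denominator's factorial ratio (C = 3/2, x = -2/3) is a lower Pochhammer.
Step ratio: r(k) = -\frac{2}{3} * (k+\frac{1}{5}) (k+1) / [(k+2) (k+1)] - poly over poly, x = -\frac{2}{3} from leading terms; C = \frac{3}{2} at k = 0.


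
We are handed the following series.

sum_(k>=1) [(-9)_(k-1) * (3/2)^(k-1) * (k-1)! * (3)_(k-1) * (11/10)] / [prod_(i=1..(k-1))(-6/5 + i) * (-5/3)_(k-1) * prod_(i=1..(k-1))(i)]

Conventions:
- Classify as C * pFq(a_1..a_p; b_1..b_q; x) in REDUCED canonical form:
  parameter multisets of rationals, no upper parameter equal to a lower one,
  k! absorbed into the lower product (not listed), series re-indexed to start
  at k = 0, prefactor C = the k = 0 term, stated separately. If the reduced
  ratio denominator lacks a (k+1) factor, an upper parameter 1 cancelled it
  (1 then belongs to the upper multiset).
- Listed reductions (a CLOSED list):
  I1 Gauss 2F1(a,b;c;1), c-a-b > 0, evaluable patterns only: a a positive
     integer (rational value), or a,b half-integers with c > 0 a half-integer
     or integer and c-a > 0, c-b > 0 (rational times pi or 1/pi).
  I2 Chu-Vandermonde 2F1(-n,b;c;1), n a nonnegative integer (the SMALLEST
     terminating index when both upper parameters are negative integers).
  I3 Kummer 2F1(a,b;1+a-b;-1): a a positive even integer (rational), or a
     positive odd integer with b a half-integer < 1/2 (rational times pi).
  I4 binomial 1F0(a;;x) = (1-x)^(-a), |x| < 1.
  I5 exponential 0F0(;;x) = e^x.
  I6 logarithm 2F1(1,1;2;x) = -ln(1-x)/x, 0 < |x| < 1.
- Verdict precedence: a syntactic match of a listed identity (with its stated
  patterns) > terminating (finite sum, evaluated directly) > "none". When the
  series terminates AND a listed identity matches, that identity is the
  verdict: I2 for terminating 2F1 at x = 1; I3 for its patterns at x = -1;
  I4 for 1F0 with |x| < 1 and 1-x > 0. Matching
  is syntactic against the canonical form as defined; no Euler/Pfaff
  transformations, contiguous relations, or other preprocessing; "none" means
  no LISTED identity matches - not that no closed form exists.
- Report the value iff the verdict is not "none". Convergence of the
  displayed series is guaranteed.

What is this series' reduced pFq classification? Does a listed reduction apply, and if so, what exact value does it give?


The series (x = 3/2) is 3F2: upper {-9, 1, 3}, lower {-5/3, -1/5}, prefactor 11/10. Verdict: terminating. With -9 upstairs the series is a 10-term polynomial sum; evaluated term by term. Value: 378664832444140451/307992954880.

Key observation: with t_0 = 11/10, the lower running product (C = 11/10) is a rising factorial.
Consecutive-term ratio: r(k) = (3/2) * (k-9) (k+1) (k+3) / [(k-5/3) (k-1/5) (k+1)] - rational in k. x = (3/2); t_0 = 11/10; negate the roots.


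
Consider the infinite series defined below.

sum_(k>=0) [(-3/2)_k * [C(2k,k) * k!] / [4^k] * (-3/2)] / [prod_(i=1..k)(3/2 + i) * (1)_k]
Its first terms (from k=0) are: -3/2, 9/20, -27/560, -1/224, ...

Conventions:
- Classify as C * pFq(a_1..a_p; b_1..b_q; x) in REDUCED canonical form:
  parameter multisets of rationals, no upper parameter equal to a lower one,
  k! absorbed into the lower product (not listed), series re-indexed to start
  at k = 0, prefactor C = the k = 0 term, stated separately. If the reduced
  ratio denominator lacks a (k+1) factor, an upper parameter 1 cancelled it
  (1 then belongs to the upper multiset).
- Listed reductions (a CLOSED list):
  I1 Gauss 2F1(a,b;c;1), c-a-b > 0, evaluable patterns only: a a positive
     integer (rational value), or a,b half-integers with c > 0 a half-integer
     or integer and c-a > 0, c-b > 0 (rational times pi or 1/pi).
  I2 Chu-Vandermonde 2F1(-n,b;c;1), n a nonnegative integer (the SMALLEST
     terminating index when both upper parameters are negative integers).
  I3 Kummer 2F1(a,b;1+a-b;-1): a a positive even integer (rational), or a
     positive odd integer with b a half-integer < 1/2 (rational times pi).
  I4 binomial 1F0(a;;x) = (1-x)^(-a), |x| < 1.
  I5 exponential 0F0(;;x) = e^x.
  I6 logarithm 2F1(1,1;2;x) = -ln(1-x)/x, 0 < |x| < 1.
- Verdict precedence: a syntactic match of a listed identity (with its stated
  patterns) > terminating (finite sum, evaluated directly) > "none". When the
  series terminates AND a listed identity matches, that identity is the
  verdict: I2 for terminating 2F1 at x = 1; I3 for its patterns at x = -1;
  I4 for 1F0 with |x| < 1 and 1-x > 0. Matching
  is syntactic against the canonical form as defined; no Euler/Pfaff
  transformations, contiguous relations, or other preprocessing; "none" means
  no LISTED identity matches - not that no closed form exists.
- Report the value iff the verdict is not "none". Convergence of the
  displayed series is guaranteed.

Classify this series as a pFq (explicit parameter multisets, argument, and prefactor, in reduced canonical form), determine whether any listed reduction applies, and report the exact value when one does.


Canonical form: C = -3/2 times 2F1 with upper {-3/2, 1/2}, lower {5/2}, x = 1. Verdict: the half-integer Gauss pattern (I1) fires (x = 1; upper {-3/2, 1/2} half-integers, c = 5/2 in the evaluable pattern). Exact value: (-45/128) * pi.

Key step: t_0 = -3/2 here, and C(2k,k) (C = -3/2) equals 4^k (1/2)_k / k!.
Step ratio: r(k) = 1 * (k-3/2) (k+1/2) / [(k+5/2) (k+1)] - rational in k, leading ratio 1; with t_0 = -3/2, classification follows.


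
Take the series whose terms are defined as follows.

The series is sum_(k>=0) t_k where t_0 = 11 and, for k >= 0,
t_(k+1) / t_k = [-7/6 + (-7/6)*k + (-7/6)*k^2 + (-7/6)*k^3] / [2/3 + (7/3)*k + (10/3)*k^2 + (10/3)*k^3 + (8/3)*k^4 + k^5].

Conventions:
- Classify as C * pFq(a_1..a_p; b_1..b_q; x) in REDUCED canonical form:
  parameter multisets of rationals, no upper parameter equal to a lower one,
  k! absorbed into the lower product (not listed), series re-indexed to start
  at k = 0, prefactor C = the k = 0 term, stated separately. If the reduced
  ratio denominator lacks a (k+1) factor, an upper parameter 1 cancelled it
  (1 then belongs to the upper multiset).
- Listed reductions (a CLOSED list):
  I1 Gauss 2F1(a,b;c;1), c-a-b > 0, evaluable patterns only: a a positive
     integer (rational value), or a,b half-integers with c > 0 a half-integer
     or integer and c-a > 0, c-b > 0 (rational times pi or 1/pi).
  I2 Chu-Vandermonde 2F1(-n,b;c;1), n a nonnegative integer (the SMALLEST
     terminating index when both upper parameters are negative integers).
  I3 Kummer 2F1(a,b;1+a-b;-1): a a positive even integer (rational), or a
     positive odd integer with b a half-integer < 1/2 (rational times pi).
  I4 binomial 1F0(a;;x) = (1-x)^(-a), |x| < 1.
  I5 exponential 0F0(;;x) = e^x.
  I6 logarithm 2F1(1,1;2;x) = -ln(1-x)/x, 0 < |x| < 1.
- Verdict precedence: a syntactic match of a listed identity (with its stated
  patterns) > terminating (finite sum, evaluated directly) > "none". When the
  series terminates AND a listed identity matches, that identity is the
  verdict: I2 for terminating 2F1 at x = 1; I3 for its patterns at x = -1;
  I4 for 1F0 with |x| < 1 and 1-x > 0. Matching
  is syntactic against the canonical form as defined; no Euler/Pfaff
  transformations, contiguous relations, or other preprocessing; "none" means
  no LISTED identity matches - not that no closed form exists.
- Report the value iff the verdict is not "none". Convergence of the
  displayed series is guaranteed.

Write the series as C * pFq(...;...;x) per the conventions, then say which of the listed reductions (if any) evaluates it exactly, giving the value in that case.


The series (x = -7/6) is 0F1: upper {-}, lower {2/3}, prefactor 11. Verdict: none here - no I1-I6 shape fits x = -7/6 with lower {2/3}.

Structural cue: x = (-7/6) and roots of the ratio polynomials (prefactor 11) are the negated parameters.
Term ratio: r(k) = (-7/6) * 1 / [(k+2/3) (k+1)] - rational; roots negated = parameters, x = (-7/6), C = 11.


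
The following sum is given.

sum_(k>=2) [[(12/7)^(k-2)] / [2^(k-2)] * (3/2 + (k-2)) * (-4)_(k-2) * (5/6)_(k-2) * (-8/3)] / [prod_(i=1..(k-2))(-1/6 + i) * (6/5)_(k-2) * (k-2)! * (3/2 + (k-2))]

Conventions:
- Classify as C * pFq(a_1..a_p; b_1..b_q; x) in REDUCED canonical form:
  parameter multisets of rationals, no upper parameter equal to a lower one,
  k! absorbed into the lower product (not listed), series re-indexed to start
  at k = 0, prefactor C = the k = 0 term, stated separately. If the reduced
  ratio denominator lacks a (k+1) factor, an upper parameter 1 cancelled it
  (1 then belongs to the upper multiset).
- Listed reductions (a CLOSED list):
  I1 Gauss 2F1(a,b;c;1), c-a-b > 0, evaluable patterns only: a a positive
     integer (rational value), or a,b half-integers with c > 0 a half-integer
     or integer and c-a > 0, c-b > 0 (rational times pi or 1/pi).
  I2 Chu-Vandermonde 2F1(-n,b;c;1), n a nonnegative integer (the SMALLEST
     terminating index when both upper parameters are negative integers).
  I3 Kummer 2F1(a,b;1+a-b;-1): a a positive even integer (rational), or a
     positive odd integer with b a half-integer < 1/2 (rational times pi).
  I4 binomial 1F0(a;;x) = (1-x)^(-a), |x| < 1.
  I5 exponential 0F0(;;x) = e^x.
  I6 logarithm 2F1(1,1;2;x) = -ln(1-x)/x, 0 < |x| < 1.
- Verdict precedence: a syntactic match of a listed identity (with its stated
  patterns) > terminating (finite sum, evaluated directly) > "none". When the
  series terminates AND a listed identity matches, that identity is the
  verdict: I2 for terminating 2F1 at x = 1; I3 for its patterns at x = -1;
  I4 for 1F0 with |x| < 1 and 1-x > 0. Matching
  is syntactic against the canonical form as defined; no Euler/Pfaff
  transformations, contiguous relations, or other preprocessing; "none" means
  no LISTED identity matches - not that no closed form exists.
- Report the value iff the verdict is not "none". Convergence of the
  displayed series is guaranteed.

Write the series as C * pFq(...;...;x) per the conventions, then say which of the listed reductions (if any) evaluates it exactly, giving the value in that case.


Key observation: x = (6/7) and the two k-th powers (prefactor -8/3) combine into one argument.
Adjacent-term ratio: r(k) = (6/7) * (k-4) / [(k+6/5) (k+1)] - rational; roots negated = parameters, x = (6/7), C = -8/3.

At argument 6/7: a 1F1 with upper {-4}, lower {6/5}, scaled by C = -8/3. Verdict: terminating - the sum ends at index 4 because -4 is a negative integer; exact evaluation follows. Sum: 695644/554631.


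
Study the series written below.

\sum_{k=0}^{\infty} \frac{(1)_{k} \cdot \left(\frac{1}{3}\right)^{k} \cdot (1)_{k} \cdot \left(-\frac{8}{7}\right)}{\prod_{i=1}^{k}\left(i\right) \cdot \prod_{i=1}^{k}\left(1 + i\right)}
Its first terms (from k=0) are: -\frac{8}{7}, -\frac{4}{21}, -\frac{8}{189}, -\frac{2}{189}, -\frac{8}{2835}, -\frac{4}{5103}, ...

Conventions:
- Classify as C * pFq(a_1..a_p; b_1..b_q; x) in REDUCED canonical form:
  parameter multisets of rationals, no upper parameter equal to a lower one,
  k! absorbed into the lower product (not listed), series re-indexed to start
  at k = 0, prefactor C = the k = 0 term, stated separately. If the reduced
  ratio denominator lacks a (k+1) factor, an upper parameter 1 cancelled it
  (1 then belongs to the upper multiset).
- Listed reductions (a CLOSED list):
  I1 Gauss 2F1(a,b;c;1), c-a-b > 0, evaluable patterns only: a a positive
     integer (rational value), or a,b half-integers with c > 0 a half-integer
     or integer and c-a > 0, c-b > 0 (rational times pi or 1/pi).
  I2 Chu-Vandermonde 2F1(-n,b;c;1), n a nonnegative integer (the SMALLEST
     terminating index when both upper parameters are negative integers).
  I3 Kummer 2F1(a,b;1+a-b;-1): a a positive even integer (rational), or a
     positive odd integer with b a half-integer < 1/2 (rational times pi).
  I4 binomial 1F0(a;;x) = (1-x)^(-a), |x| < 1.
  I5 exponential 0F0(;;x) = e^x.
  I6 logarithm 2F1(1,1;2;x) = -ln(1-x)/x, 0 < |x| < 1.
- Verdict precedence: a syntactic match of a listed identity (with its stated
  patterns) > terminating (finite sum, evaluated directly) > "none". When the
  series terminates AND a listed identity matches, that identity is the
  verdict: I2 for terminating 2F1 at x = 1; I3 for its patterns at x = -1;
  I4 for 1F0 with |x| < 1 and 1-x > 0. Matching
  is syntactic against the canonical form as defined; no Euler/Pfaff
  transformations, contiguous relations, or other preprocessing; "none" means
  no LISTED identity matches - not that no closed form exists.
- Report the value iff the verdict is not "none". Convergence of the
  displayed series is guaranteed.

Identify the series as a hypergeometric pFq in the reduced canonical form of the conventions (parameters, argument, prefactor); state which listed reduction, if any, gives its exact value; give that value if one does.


Classification (C = -\frac{8}{7}): 2F1 with upper {1, 1}, lower {2}, argument x = \frac{1}{3}. Verdict at x = \frac{1}{3}: the I6 logarithm reduction matches (the logarithm: parameters (1,1;2), x = \frac{1}{3}). Its exact value is \frac{24}{7} \cdot \ln\left(\frac{2}{3}\right).

Key observation: from the first term -\frac{8}{7}: the lower running product (prefactor -8/7) is a rising factorial.
Ratio: r(k) = \frac{1}{3} * (k+1) (k+1) / [(k+2) (k+1)] - poly over poly, x = \frac{1}{3} from leading terms; C = -\frac{8}{7} at k = 0.


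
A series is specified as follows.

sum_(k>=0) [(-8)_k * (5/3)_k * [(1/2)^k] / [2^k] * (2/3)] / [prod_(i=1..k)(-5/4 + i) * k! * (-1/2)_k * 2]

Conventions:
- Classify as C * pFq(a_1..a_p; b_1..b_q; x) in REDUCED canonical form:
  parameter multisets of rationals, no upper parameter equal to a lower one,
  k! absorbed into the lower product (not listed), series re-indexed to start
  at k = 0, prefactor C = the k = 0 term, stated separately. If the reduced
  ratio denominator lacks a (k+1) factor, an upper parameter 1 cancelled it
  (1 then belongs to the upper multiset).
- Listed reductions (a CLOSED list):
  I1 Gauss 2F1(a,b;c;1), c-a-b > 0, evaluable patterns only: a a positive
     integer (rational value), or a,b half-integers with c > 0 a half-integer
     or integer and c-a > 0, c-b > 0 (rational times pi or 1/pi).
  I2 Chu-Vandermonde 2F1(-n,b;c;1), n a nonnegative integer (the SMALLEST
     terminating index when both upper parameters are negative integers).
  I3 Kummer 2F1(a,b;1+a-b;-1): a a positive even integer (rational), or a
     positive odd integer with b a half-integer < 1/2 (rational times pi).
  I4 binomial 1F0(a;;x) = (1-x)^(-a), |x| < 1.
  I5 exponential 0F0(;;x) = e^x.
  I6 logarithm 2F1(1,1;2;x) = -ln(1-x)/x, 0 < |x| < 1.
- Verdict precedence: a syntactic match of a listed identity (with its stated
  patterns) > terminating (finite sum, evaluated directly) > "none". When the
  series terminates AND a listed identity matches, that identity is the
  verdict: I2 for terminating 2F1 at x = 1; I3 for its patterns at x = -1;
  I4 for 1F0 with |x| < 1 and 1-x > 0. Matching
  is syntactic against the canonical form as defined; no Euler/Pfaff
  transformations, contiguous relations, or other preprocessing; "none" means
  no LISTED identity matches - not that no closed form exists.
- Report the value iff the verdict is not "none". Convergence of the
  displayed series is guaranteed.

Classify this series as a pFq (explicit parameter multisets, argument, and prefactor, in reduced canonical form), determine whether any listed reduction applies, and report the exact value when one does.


Key step: t_0 = 1/3 here, and the two k-th powers (C = 1/3, x = 1/4) combine into one argument.
Term ratio: r(k) = (1/4) * (k-8) (k+5/3) / [(k-1/2) (k-1/4) (k+1)] ; factor over Q: parameters, x = (1/4), and C = 1/3.

Classification (C = 1/3): 2F2 with upper {-8, 5/3}, lower {-1/2, -1/4}, argument x = 1/4. Verdict: terminating. With -8 upstairs the series is a 9-term polynomial sum; evaluated term by term. Value: 2110408405157/134951470335.


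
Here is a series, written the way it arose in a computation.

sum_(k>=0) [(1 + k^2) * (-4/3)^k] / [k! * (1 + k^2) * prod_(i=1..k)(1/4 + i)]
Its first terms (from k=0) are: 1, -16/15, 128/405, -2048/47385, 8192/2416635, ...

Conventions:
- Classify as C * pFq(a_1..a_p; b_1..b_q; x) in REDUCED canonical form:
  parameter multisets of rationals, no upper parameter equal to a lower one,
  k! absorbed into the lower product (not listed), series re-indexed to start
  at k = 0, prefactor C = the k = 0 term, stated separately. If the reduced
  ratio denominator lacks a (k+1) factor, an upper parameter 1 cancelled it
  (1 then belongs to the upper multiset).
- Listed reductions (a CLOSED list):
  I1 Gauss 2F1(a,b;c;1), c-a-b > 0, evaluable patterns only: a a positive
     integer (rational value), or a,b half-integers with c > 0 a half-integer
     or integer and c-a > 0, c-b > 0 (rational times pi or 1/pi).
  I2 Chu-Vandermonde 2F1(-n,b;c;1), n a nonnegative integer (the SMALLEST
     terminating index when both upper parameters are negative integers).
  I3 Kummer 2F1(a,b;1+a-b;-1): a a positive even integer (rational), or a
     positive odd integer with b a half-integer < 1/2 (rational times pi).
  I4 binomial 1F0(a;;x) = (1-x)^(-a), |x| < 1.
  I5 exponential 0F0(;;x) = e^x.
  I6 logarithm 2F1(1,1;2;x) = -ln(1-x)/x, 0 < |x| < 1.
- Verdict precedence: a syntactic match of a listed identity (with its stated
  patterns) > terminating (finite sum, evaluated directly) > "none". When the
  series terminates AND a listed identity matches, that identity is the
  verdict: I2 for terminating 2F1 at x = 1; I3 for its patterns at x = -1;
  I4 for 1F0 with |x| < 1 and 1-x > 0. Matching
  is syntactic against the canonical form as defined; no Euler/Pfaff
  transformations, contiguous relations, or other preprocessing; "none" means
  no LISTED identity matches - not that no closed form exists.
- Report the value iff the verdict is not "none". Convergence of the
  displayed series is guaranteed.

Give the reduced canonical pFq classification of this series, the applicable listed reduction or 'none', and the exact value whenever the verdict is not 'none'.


First insight: t_0 being 1, k^2 + 1 divides numerator and denominator alike; C = 1, x = -4/3 after cancelling.
Ratio: r(k) = (-4/3) * 1 / [(k+5/4) (k+1)] - rational in k, leading ratio (-4/3); with t_0 = 1, classification follows.

x = -4/3 here; the reduced form reads 0F1, upper {-}, lower {5/4}, C = 1. Verdict: none. A 0F1 with upper {-} fits none of I1-I6 at x = -4/3; the sum runs forever.


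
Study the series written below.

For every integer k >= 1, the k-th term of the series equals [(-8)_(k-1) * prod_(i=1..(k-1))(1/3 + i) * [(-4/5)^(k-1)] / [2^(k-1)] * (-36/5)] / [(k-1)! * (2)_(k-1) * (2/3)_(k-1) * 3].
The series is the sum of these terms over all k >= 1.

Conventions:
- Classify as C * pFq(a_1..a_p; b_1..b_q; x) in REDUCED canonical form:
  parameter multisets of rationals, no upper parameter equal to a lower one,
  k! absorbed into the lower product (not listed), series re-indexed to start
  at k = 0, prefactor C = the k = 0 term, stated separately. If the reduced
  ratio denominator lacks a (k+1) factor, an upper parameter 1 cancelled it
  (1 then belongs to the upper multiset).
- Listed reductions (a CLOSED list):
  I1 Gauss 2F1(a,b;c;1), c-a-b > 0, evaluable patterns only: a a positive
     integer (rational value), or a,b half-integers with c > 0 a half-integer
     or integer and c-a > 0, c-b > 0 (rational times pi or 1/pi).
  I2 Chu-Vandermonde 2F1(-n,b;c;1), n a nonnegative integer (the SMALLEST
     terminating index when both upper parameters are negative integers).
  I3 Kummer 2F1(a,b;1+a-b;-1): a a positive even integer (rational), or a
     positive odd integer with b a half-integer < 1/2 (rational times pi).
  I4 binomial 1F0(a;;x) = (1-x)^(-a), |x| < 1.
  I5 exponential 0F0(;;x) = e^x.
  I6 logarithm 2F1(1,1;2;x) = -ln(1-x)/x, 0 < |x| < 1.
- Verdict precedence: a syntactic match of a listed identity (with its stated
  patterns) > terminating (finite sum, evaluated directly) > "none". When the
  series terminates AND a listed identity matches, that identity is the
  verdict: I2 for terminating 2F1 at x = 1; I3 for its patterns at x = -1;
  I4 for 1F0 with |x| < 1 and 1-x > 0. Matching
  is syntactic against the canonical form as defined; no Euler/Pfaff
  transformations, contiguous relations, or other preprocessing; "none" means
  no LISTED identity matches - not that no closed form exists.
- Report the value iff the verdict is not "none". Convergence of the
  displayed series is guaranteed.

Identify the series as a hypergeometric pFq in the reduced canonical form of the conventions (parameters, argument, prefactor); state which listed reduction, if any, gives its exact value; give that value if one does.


With C = -12/5: the canonical form is 2F2(-8, 4/3; 2/3, 2; -2/5). Verdict: terminating at k = 8: the factor (-8)_k kills every later term; summing the 9 survivors is exact. Value: -18722730264268/1134052734375.

Structural cue: t_0 = -12/5 here, and the two k-th powers (C = -12/5, x = -2/5) combine into one argument.
Consecutive-term ratio: r(k) = (-2/5) * (k-8) (k+4/3) / [(k+2/3) (k+2) (k+1)] - rational in k, leading ratio (-2/5); with t_0 = -12/5, classification follows.


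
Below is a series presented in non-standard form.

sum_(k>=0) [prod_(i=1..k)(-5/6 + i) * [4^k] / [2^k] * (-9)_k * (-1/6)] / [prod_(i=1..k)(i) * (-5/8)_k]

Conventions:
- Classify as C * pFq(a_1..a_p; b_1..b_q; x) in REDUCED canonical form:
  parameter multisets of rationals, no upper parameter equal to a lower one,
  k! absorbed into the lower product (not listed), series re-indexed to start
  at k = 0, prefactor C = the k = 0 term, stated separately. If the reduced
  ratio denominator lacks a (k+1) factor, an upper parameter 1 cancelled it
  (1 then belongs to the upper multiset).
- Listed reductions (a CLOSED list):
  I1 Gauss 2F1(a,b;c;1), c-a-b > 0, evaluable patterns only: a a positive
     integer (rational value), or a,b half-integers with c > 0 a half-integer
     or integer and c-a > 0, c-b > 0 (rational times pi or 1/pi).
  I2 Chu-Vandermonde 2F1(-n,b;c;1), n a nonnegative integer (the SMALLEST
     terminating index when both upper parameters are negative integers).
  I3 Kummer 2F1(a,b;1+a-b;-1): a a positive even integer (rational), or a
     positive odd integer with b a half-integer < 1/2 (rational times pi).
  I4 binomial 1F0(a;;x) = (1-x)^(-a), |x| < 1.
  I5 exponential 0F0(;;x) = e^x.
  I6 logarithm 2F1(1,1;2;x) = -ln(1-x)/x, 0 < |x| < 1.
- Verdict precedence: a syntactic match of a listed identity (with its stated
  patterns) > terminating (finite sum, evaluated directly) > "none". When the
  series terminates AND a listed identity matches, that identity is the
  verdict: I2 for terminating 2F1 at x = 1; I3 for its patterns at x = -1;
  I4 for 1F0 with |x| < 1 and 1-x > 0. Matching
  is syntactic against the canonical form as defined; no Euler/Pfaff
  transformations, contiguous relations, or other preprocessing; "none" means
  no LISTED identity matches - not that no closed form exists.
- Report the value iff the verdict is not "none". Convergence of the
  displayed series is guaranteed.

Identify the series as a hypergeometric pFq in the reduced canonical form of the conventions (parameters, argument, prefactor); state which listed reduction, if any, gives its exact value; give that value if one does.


x = 2 here; the reduced form reads 2F1, upper {-9, 1/6}, lower {-5/8}, C = -1/6. Verdict: terminating (-9 upstairs). 10 nonzero terms in all; added directly. Its exact value is -78939759940111/68073941100330.

The tell: from the first term -1/6: the two k-th powers (prefactor -1/6) combine into one argument.
Step ratio: r(k) = 2 * (k-9) (k+1/6) / [(k-5/8) (k+1)] ; factor over Q: parameters, x = 2, and C = -1/6.


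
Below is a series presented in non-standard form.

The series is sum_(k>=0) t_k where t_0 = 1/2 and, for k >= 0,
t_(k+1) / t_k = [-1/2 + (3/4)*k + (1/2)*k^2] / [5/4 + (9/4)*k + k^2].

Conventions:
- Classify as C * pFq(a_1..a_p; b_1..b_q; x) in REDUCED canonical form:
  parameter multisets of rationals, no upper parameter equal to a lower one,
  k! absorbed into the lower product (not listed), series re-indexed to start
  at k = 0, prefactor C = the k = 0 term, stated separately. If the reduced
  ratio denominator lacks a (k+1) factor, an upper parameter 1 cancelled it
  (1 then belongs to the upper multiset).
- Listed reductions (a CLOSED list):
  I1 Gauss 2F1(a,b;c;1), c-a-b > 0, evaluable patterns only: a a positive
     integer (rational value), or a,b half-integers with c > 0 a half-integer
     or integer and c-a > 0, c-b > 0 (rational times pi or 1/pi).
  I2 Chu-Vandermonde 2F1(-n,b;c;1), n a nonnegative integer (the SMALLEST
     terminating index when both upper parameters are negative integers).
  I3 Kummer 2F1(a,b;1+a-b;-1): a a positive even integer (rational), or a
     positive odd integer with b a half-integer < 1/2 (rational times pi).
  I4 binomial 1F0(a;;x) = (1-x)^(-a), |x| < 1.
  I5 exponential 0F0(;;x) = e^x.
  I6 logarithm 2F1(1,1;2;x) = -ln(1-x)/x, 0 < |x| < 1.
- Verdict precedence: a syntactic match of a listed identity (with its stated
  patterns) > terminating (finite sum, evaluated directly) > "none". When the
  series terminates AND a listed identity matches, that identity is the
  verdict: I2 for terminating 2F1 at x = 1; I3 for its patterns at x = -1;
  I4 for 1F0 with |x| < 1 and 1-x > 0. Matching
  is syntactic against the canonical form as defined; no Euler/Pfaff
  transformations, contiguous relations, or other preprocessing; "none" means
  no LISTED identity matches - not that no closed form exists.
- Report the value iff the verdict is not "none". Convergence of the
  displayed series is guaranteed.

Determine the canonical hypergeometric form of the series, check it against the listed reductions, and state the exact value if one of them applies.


x = 1/2 here; the reduced form reads 2F1, upper {-1/2, 2}, lower {5/4}, C = 1/2. Verdict: no listed reduction: x = 1/2 and upper {-1/2, 2} fail every I1-I6 pattern.

Structural cue: t_0 being 1/2, roots of the ratio polynomials (C = 1/2) are the negated parameters.
Term ratio: r(k) = (1/2) * (k-1/2) (k+2) / [(k+5/4) (k+1)] - rational in k. x = (1/2); t_0 = 1/2; negate the roots.


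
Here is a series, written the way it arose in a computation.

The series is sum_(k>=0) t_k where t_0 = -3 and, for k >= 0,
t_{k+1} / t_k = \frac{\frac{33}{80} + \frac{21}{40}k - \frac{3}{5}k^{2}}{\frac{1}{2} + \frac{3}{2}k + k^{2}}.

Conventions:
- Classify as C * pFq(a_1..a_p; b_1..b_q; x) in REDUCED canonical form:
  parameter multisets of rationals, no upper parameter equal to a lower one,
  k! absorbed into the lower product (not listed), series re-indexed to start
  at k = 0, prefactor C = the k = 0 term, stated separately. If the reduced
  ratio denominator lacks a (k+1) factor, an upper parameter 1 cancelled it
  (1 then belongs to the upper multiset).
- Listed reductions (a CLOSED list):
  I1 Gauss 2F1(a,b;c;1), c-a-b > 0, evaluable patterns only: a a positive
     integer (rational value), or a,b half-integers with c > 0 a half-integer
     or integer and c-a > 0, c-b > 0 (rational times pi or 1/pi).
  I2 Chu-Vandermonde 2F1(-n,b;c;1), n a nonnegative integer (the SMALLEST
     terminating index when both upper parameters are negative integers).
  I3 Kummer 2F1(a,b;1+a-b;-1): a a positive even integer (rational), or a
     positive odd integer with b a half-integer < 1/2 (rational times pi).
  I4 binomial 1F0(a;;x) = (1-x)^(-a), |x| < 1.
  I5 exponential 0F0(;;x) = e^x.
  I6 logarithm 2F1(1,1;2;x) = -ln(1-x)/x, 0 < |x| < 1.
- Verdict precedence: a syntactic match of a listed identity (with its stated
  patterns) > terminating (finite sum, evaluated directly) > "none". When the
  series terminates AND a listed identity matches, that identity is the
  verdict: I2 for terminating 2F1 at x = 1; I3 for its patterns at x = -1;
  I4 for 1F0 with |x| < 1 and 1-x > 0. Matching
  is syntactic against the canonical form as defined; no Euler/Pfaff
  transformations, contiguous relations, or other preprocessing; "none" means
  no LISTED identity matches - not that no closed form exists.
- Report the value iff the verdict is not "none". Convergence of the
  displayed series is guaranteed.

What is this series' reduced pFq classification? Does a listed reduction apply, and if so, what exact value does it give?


At argument -\frac{3}{5}: a 1F0 with upper {-\frac{11}{8}}, lower {-}, scaled by C = -3. Verdict at x = -\frac{3}{5}: the binomial series (I4) matches (the 1F0 binomial series: exponent 11/8, x = -\frac{3}{5}). Sum: \left(-3\right) \cdot \left(\frac{8}{5}\right)^{\frac{11}{8}}.

The tell: t_0 being -3, roots of the ratio polynomials (prefactor -3) are the negated parameters.
Adjacent-term ratio: r(k) = -\frac{3}{5} * (k-\frac{11}{8}) / [(k+1)] - poly over poly, x = -\frac{3}{5} from leading terms; C = -3 at k = 0.


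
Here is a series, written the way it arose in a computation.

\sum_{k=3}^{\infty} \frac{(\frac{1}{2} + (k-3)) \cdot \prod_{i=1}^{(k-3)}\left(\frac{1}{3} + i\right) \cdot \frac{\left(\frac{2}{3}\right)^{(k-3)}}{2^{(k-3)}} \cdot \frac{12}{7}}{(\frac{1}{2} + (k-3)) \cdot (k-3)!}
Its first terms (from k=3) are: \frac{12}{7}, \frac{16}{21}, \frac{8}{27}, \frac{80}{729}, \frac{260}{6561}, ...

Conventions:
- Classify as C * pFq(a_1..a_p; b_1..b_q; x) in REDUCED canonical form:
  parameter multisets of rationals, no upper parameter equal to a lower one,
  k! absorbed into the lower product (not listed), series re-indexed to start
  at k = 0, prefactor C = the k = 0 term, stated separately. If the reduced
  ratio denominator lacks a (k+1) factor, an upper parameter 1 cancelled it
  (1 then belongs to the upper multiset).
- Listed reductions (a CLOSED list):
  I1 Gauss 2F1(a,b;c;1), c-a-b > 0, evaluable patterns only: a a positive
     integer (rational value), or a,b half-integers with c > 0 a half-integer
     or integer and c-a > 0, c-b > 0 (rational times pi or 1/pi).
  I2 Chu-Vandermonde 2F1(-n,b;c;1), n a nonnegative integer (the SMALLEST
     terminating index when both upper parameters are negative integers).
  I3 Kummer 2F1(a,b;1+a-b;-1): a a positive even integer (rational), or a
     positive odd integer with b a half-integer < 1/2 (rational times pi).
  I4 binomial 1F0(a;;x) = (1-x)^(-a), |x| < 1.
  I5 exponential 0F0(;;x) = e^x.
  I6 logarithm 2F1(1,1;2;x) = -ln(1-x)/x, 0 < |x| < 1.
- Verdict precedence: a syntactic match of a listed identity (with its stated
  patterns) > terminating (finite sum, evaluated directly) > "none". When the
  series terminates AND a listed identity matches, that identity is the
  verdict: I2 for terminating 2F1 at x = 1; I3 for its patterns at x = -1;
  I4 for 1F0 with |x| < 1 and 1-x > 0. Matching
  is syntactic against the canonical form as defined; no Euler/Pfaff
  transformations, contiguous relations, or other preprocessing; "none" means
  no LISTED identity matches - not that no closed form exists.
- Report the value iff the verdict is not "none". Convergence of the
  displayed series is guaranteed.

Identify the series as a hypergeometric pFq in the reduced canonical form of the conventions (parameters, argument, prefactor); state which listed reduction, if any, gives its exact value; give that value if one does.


The series (x = \frac{1}{3}) is 1F0: upper {\frac{4}{3}}, lower {-}, prefactor \frac{12}{7}. Verdict: the I4 binomial reduction fires (the 1F0 binomial series: exponent -4/3, x = \frac{1}{3}). Its exact value is \frac{12}{7} \cdot \left(\frac{2}{3}\right)^{-\frac{4}{3}}.

Key observation: with t_0 = \frac{12}{7}, k + 1/2 divides numerator and denominator alike; prefactor 12/7 after cancelling.
Ratio: r(k) = \frac{1}{3} * (k+\frac{4}{3}) / [(k+1)] ; factor over Q: parameters, x = \frac{1}{3}, and C = \frac{12}{7}.


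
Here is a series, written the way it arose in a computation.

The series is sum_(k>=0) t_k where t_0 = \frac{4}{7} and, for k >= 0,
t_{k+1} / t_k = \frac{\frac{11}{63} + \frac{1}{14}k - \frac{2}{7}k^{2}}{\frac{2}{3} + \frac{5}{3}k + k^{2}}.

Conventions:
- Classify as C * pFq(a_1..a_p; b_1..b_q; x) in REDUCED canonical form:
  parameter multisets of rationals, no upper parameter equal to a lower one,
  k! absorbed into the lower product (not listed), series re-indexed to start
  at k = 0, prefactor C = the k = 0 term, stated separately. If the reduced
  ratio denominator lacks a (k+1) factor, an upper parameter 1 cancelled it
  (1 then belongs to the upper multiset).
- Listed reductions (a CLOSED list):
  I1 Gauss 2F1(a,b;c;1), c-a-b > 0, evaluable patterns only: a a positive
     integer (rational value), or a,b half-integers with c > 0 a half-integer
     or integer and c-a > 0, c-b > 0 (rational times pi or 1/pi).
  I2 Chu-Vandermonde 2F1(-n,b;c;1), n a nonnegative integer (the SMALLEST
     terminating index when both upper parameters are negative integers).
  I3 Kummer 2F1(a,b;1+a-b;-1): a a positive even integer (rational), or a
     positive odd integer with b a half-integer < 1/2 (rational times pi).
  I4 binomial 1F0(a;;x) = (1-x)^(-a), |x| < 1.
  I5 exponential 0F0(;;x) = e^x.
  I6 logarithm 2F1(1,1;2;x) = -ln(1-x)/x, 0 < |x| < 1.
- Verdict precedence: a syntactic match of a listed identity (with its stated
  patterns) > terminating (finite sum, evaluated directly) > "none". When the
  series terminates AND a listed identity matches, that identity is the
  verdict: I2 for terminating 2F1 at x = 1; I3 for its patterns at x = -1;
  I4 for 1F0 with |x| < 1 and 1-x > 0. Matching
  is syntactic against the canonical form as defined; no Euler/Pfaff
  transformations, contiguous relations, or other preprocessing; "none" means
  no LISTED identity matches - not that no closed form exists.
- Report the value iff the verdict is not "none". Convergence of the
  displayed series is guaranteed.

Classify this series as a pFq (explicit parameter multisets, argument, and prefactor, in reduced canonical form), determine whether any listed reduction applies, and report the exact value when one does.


Prefactor \frac{4}{7}, argument -\frac{2}{7}: 1F0 with upper {-\frac{11}{12}} over lower {-}. Verdict at x = -\frac{2}{7}: the binomial series (I4) matches (the 1F0 binomial series: exponent 11/12, x = -\frac{2}{7}). Value: \frac{4}{7} \cdot \left(\frac{9}{7}\right)^{\frac{11}{12}}.

Structural cue: t_0 being \frac{4}{7}, the ratio is unreduced: k + 2/3 divides both sides (C = 4/7).
Adjacent-term ratio: r(k) = -\frac{2}{7} * (k-\frac{11}{12}) / [(k+1)] ; factor over Q: parameters, x = -\frac{2}{7}, and C = \frac{4}{7}.


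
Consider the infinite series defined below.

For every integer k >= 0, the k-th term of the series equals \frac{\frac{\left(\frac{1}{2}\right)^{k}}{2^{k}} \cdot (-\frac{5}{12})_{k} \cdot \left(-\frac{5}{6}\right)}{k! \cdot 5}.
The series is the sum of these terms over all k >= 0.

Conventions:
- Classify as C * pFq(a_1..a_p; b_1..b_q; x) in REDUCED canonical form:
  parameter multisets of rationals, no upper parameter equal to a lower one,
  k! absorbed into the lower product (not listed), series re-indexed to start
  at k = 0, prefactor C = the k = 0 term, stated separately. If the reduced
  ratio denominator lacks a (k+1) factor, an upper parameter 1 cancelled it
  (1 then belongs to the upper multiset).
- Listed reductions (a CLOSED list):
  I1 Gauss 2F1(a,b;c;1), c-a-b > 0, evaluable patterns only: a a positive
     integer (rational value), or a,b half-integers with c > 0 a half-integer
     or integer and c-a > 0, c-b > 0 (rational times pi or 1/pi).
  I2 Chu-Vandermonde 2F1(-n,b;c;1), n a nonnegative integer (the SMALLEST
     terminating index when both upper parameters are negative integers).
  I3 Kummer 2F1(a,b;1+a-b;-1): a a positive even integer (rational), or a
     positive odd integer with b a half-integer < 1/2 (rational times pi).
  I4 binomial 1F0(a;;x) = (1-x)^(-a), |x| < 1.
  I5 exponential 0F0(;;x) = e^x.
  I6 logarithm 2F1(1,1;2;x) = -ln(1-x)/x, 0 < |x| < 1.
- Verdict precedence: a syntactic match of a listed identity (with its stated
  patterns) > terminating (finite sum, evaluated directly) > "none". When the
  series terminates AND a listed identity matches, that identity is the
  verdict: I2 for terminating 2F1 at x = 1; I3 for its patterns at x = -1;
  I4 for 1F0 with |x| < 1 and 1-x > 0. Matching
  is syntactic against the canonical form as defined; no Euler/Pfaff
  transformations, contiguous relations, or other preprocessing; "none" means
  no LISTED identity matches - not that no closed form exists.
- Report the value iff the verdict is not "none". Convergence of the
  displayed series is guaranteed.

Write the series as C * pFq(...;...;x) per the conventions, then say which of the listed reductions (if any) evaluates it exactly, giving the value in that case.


Classification (C = -\frac{1}{6}): 1F0 with upper {-\frac{5}{12}}, lower {-}, argument x = \frac{1}{4}. Verdict: the binomial series (I4) matches (the 1F0 binomial series: exponent 5/12, x = \frac{1}{4}). Exact value: \left(-\frac{1}{6}\right) \cdot \left(\frac{3}{4}\right)^{\frac{5}{12}}.

Key step: t_0 = -\frac{1}{6} here, and the constant factors (prefactor -1/6) combine into one prefactor.
Term ratio: r(k) = \frac{1}{4} * (k-\frac{5}{12}) / [(k+1)] - rational in k, leading ratio \frac{1}{4}; with t_0 = -\frac{1}{6}, classification follows.


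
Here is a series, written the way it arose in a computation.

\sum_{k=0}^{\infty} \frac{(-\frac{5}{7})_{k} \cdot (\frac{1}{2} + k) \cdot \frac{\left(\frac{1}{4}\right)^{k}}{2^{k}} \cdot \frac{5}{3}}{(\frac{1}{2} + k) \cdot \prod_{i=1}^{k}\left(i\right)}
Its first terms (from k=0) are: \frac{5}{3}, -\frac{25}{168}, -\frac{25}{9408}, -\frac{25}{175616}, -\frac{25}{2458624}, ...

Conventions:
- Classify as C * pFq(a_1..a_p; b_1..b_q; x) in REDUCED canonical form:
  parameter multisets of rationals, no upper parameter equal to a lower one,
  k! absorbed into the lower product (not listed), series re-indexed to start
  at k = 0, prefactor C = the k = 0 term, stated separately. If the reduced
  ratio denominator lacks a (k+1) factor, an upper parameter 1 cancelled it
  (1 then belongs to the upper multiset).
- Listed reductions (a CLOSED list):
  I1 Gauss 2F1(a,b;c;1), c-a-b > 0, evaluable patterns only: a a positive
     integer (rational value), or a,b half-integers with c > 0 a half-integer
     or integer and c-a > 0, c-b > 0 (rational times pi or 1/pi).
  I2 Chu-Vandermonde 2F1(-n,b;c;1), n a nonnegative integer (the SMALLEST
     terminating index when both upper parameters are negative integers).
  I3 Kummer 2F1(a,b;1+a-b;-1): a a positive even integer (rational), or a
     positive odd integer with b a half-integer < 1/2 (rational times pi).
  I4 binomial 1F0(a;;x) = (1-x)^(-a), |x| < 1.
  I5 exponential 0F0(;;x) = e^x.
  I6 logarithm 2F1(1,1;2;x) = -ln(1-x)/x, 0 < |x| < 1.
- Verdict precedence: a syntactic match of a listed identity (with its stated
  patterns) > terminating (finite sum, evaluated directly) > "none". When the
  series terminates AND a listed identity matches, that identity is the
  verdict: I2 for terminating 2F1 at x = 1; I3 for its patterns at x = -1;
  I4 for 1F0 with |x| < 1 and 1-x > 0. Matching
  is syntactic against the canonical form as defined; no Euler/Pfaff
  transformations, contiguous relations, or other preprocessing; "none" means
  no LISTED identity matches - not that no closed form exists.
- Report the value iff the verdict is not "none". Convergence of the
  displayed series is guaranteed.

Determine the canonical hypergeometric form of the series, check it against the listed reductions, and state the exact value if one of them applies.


Prefactor \frac{5}{3}, argument \frac{1}{8}: 1F0 with upper {-\frac{5}{7}} over lower {-}. Verdict: binomial (I4) applies (the 1F0 binomial series: exponent 5/7, x = \frac{1}{8}). Hence: \frac{5}{3} \cdot \left(\frac{7}{8}\right)^{\frac{5}{7}}.

The tell: t_0 = \frac{5}{3} here, and k + 1/2 divides numerator and denominator alike; C = 5/3, x = 1/8 after cancelling.
Consecutive-term ratio: r(k) = \frac{1}{8} * (k-\frac{5}{7}) / [(k+1)] - rational in k, leading ratio \frac{1}{8}; with t_0 = \frac{5}{3}, classification follows.
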